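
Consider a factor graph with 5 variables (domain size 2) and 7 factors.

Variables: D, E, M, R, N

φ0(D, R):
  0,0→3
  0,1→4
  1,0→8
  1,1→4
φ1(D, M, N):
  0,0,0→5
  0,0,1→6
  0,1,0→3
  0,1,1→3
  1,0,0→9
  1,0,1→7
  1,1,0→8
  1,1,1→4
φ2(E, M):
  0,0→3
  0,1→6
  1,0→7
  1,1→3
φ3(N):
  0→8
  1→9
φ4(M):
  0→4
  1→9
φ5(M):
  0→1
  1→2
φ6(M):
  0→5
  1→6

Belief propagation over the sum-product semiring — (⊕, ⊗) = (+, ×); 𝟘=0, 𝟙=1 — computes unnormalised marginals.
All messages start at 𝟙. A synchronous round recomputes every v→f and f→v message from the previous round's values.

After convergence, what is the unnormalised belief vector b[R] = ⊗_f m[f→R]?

init: all messages = 𝟙 over 2 values
r1 m[φ0→D] = [7, 12]
r1 m[φ0→R] = [11, 8]
r1 m[φ1→D] = [17, 28]
r1 m[φ1→M] = [27, 18]
r1 m[φ1→N] = [25, 20]
r1 m[φ2→E] = [9, 10]
r1 m[φ2→M] = [10, 9]
r1 m[φ3→N] = [8, 9]
r1 m[φ4→M] = [4, 9]
r1 m[φ5→M] = [1, 2]
r1 m[φ6→M] = [5, 6]
r1 m[D→φ0] = [1, 1]
r1 m[D→φ1] = [1, 1]
r1 m[E→φ2] = [1, 1]
r1 m[M→φ1] = [1, 1]
r1 m[M→φ2] = [1, 1]
r1 m[M→φ4] = [1, 1]
r1 m[M→φ5] = [1, 1]
r1 m[M→φ6] = [1, 1]
r1 m[R→φ0] = [1, 1]
r1 m[N→φ1] = [1, 1]
r1 m[N→φ3] = [1, 1]
r2 m[φ0→D] = [7, 12]
r2 m[φ0→R] = [11, 8]
r2 m[φ1→D] = [17, 28]
r2 m[φ1→M] = [27, 18]
r2 m[φ1→N] = [25, 20]
r2 m[φ2→E] = [9, 10]
r2 m[φ2→M] = [10, 9]
r2 m[φ3→N] = [8, 9]
r2 m[φ4→M] = [4, 9]
r2 m[φ5→M] = [1, 2]
r2 m[φ6→M] = [5, 6]
r2 m[D→φ0] = [17, 28]
r2 m[D→φ1] = [7, 12]
r2 m[E→φ2] = [1, 1]
r2 m[M→φ1] = [200, 972]
r2 m[M→φ2] = [540, 1944]
r2 m[M→φ4] = [1350, 1944]
r2 m[M→φ5] = [5400, 8748]
r2 m[M→φ6] = [1080, 2916]
r2 m[R→φ0] = [1, 1]
r2 m[N→φ1] = [8, 9]
r2 m[N→φ3] = [25, 20]
r3 m[φ0→D] = [7, 12]
r3 m[φ0→R] = [275, 180]
r3 m[φ1→D] = [68372, 124200]
r3 m[φ1→M] = [2278, 1557]
r3 m[φ1→N] = [142324, 92268]
r3 m[φ2→E] = [13284, 9612]
r3 m[φ2→M] = [10, 9]
r3 m[φ3→N] = [8, 9]
r3 m[φ4→M] = [4, 9]
r3 m[φ5→M] = [1, 2]
r3 m[φ6→M] = [5, 6]
r3 m[D→φ0] = [17, 28]
r3 m[D→φ1] = [7, 12]
r3 m[E→φ2] = [1, 1]
r3 m[M→φ1] = [200, 972]
r3 m[M→φ2] = [540, 1944]
r3 m[M→φ4] = [1350, 1944]
r3 m[M→φ5] = [5400, 8748]
r3 m[M→φ6] = [1080, 2916]
r3 m[R→φ0] = [1, 1]
r3 m[N→φ1] = [8, 9]
r3 m[N→φ3] = [25, 20]
r4 m[φ0→D] = [7, 12]
r4 m[φ0→R] = [275, 180]
r4 m[φ1→D] = [68372, 124200]
r4 m[φ1→M] = [2278, 1557]
r4 m[φ1→N] = [142324, 92268]
r4 m[φ2→E] = [13284, 9612]
r4 m[φ2→M] = [10, 9]
r4 m[φ3→N] = [8, 9]
r4 m[φ4→M] = [4, 9]
r4 m[φ5→M] = [1, 2]
r4 m[φ6→M] = [5, 6]
r4 m[D→φ0] = [68372, 124200]
r4 m[D→φ1] = [7, 12]
r4 m[E→φ2] = [1, 1]
r4 m[M→φ1] = [200, 972]
r4 m[M→φ2] = [45560, 168156]
r4 m[M→φ4] = [113900, 168156]
r4 m[M→φ5] = [455600, 756702]
r4 m[M→φ6] = [91120, 252234]
r4 m[R→φ0] = [1, 1]
r4 m[N→φ1] = [8, 9]
r4 m[N→φ3] = [142324, 92268]
r5 m[φ0→D] = [7, 12]
r5 m[φ0→R] = [1198716, 770288]
r5 m[φ1→D] = [68372, 124200]
r5 m[φ1→M] = [2278, 1557]
r5 m[φ1→N] = [142324, 92268]
r5 m[φ2→E] = [1145616, 823388]
r5 m[φ2→M] = [10, 9]
r5 m[φ3→N] = [8, 9]
r5 m[φ4→M] = [4, 9]
r5 m[φ5→M] = [1, 2]
r5 m[φ6→M] = [5, 6]
r5 m[D→φ0] = [68372, 124200]
r5 m[D→φ1] = [7, 12]
r5 m[E→φ2] = [1, 1]
r5 m[M→φ1] = [200, 972]
r5 m[M→φ2] = [45560, 168156]
r5 m[M→φ4] = [113900, 168156]
r5 m[M→φ5] = [455600, 756702]
r5 m[M→φ6] = [91120, 252234]
r5 m[R→φ0] = [1, 1]
r5 m[N→φ1] = [8, 9]
r5 m[N→φ3] = [142324, 92268]
r6 m[φ0→D] = [7, 12]
r6 m[φ0→R] = [1198716, 770288]
r6 m[φ1→D] = [68372, 124200]
r6 m[φ1→M] = [2278, 1557]
r6 m[φ1→N] = [142324, 92268]
r6 m[φ2→E] = [1145616, 823388]
r6 m[φ2→M] = [10, 9]
r6 m[φ3→N] = [8, 9]
r6 m[φ4→M] = [4, 9]
r6 m[φ5→M] = [1, 2]
r6 m[φ6→M] = [5, 6]
r6 m[D→φ0] = [68372, 124200]
r6 m[D→φ1] = [7, 12]
r6 m[E→φ2] = [1, 1]
r6 m[M→φ1] = [200, 972]
r6 m[M→φ2] = [45560, 168156]
r6 m[M→φ4] = [113900, 168156]
r6 m[M→φ5] = [455600, 756702]
r6 m[M→φ6] = [91120, 252234]
r6 m[R→φ0] = [1, 1]
r6 m[N→φ1] = [8, 9]
r6 m[N→φ3] = [142324, 92268]
fixed point reached at round 6
b[R] = ⊗ incoming = [1198716, 770288]

b[R] = [1198716, 770288]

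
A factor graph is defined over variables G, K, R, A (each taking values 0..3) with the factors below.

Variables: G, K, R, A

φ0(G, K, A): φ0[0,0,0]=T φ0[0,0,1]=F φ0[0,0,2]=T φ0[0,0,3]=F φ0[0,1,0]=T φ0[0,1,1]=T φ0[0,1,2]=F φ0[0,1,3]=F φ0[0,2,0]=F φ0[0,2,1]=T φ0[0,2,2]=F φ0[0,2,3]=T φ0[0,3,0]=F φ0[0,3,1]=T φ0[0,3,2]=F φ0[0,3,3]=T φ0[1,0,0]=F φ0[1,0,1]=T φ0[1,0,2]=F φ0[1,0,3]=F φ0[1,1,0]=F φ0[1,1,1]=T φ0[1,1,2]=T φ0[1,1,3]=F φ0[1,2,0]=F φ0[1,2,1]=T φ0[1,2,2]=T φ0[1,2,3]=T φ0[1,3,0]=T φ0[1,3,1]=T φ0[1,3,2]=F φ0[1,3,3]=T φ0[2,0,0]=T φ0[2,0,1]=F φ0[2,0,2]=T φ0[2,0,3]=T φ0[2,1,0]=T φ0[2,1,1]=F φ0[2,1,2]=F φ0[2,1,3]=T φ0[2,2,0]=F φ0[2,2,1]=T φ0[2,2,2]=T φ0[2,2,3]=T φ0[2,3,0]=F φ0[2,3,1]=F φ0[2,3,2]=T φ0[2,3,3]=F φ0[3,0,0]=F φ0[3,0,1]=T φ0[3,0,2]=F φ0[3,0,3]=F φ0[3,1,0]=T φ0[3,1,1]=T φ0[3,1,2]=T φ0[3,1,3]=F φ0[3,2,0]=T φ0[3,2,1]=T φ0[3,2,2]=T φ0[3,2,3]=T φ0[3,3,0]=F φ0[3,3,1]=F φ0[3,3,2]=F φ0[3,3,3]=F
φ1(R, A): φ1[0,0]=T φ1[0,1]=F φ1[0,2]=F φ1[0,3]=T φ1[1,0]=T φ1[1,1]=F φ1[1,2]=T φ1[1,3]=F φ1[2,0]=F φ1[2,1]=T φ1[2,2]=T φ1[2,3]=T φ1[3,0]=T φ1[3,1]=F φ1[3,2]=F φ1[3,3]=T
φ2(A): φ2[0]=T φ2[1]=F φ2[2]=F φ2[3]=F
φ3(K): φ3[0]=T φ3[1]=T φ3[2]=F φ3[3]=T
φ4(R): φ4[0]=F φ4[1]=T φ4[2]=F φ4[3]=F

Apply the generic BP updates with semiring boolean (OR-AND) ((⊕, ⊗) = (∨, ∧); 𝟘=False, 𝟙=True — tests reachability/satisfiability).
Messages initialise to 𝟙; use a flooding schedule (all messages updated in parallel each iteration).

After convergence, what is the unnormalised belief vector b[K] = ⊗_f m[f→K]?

b[K] = [T, T, F, T]

init: all messages = 𝟙 over 4 values
r1 m[φ0→G] = [T, T, T, T]
r1 m[φ0→K] = [T, T, T, T]
r1 m[φ0→A] = [T, T, T, T]
r1 m[φ1→R] = [T, T, T, T]
r1 m[φ1→A] = [T, T, T, T]
r1 m[φ2→A] = [T, F, F, F]
r1 m[φ3→K] = [T, T, F, T]
r1 m[φ4→R] = [F, T, F, F]
r1 m[G→φ0] = [T, T, T, T]
r1 m[K→φ0] = [T, T, T, T]
r1 m[K→φ3] = [T, T, T, T]
r1 m[R→φ1] = [T, T, T, T]
r1 m[R→φ4] = [T, T, T, T]
r1 m[A→φ0] = [T, T, T, T]
r1 m[A→φ1] = [T, T, T, T]
r1 m[A→φ2] = [T, T, T, T]
r2 m[φ0→G] = [T, T, T, T]
r2 m[φ0→K] = [T, T, T, T]
r2 m[φ0→A] = [T, T, T, T]
r2 m[φ1→R] = [T, T, T, T]
r2 m[φ1→A] = [T, T, T, T]
r2 m[φ2→A] = [T, F, F, F]
r2 m[φ3→K] = [T, T, F, T]
r2 m[φ4→R] = [F, T, F, F]
r2 m[G→φ0] = [T, T, T, T]
r2 m[K→φ0] = [T, T, F, T]
r2 m[K→φ3] = [T, T, T, T]
r2 m[R→φ1] = [F, T, F, F]
r2 m[R→φ4] = [T, T, T, T]
r2 m[A→φ0] = [T, F, F, F]
r2 m[A→φ1] = [T, F, F, F]
r2 m[A→φ2] = [T, T, T, T]
r3 m[φ0→G] = [T, T, T, T]
r3 m[φ0→K] = [T, T, T, T]
r3 m[φ0→A] = [T, T, T, T]
r3 m[φ1→R] = [T, T, F, T]
r3 m[φ1→A] = [T, F, T, F]
r3 m[φ2→A] = [T, F, F, F]
r3 m[φ3→K] = [T, T, F, T]
r3 m[φ4→R] = [F, T, F, F]
r3 m[G→φ0] = [T, T, T, T]
r3 m[K→φ0] = [T, T, F, T]
r3 m[K→φ3] = [T, T, T, T]
r3 m[R→φ1] = [F, T, F, F]
r3 m[R→φ4] = [T, T, T, T]
r3 m[A→φ0] = [T, F, F, F]
r3 m[A→φ1] = [T, F, F, F]
r3 m[A→φ2] = [T, T, T, T]
r4 m[φ0→G] = [T, T, T, T]
r4 m[φ0→K] = [T, T, T, T]
r4 m[φ0→A] = [T, T, T, T]
r4 m[φ1→R] = [T, T, F, T]
r4 m[φ1→A] = [T, F, T, F]
r4 m[φ2→A] = [T, F, F, F]
r4 m[φ3→K] = [T, T, F, T]
r4 m[φ4→R] = [F, T, F, F]
r4 m[G→φ0] = [T, T, T, T]
r4 m[K→φ0] = [T, T, F, T]
r4 m[K→φ3] = [T, T, T, T]
r4 m[R→φ1] = [F, T, F, F]
r4 m[R→φ4] = [T, T, F, T]
r4 m[A→φ0] = [T, F, F, F]
r4 m[A→φ1] = [T, F, F, F]
r4 m[A→φ2] = [T, F, T, F]
r5 m[φ0→G] = [T, T, T, T]
r5 m[φ0→K] = [T, T, T, T]
r5 m[φ0→A] = [T, T, T, T]
r5 m[φ1→R] = [T, T, F, T]
r5 m[φ1→A] = [T, F, T, F]
r5 m[φ2→A] = [T, F, F, F]
r5 m[φ3→K] = [T, T, F, T]
r5 m[φ4→R] = [F, T, F, F]
r5 m[G→φ0] = [T, T, T, T]
r5 m[K→φ0] = [T, T, F, T]
r5 m[K→φ3] = [T, T, T, T]
r5 m[R→φ1] = [F, T, F, F]
r5 m[R→φ4] = [T, T, F, T]
r5 m[A→φ0] = [T, F, F, F]
r5 m[A→φ1] = [T, F, F, F]
r5 m[A→φ2] = [T, F, T, F]
fixed point reached at round 5
b[K] = ⊗ incoming = [T, T, F, T]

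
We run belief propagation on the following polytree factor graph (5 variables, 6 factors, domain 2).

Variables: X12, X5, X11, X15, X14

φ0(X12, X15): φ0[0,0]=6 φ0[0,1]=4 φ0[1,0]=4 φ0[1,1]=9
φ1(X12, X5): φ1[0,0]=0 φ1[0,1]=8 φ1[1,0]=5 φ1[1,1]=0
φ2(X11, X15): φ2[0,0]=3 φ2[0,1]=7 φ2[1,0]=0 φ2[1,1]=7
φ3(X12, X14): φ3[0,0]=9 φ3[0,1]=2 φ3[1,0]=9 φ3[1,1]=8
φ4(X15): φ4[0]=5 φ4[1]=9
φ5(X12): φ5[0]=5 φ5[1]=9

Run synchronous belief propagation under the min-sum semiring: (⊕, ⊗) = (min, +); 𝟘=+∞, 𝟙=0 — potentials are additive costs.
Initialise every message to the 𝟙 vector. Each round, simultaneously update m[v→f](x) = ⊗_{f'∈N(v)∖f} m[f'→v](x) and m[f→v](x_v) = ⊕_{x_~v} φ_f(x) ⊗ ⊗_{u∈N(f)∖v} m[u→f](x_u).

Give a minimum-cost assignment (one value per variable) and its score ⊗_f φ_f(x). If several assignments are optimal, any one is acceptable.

assignment: (X12=0, X5=0, X11=1, X15=0, X14=1); score = 18

init: all messages = 𝟙 over 2 values
r1 m[φ0→X12] = [4, 4]
r1 m[φ0→X15] = [4, 4]
r1 m[φ1→X12] = [0, 0]
r1 m[φ1→X5] = [0, 0]
r1 m[φ2→X11] = [3, 0]
r1 m[φ2→X15] = [0, 7]
r1 m[φ3→X12] = [2, 8]
r1 m[φ3→X14] = [9, 2]
r1 m[φ4→X15] = [5, 9]
r1 m[φ5→X12] = [5, 9]
r1 m[X12→φ0] = [0, 0]
r1 m[X12→φ1] = [0, 0]
r1 m[X12→φ3] = [0, 0]
r1 m[X12→φ5] = [0, 0]
r1 m[X5→φ1] = [0, 0]
r1 m[X11→φ2] = [0, 0]
r1 m[X15→φ0] = [0, 0]
r1 m[X15→φ2] = [0, 0]
r1 m[X15→φ4] = [0, 0]
r1 m[X14→φ3] = [0, 0]
r2 m[φ0→X12] = [4, 4]
r2 m[φ0→X15] = [4, 4]
r2 m[φ1→X12] = [0, 0]
r2 m[φ1→X5] = [0, 0]
r2 m[φ2→X11] = [3, 0]
r2 m[φ2→X15] = [0, 7]
r2 m[φ3→X12] = [2, 8]
r2 m[φ3→X14] = [9, 2]
r2 m[φ4→X15] = [5, 9]
r2 m[φ5→X12] = [5, 9]
r2 m[X12→φ0] = [7, 17]
r2 m[X12→φ1] = [11, 21]
r2 m[X12→φ3] = [9, 13]
r2 m[X12→φ5] = [6, 12]
r2 m[X5→φ1] = [0, 0]
r2 m[X11→φ2] = [0, 0]
r2 m[X15→φ0] = [5, 16]
r2 m[X15→φ2] = [9, 13]
r2 m[X15→φ4] = [4, 11]
r2 m[X14→φ3] = [0, 0]
r3 m[φ0→X12] = [11, 9]
r3 m[φ0→X15] = [13, 11]
r3 m[φ1→X12] = [0, 0]
r3 m[φ1→X5] = [11, 19]
r3 m[φ2→X11] = [12, 9]
r3 m[φ2→X15] = [0, 7]
r3 m[φ3→X12] = [2, 8]
r3 m[φ3→X14] = [18, 11]
r3 m[φ4→X15] = [5, 9]
r3 m[φ5→X12] = [5, 9]
r3 m[X12→φ0] = [7, 17]
r3 m[X12→φ1] = [11, 21]
r3 m[X12→φ3] = [9, 13]
r3 m[X12→φ5] = [6, 12]
r3 m[X5→φ1] = [0, 0]
r3 m[X11→φ2] = [0, 0]
r3 m[X15→φ0] = [5, 16]
r3 m[X15→φ2] = [9, 13]
r3 m[X15→φ4] = [4, 11]
r3 m[X14→φ3] = [0, 0]
r4 m[φ0→X12] = [11, 9]
r4 m[φ0→X15] = [13, 11]
r4 m[φ1→X12] = [0, 0]
r4 m[φ1→X5] = [11, 19]
r4 m[φ2→X11] = [12, 9]
r4 m[φ2→X15] = [0, 7]
r4 m[φ3→X12] = [2, 8]
r4 m[φ3→X14] = [18, 11]
r4 m[φ4→X15] = [5, 9]
r4 m[φ5→X12] = [5, 9]
r4 m[X12→φ0] = [7, 17]
r4 m[X12→φ1] = [18, 26]
r4 m[X12→φ3] = [16, 18]
r4 m[X12→φ5] = [13, 17]
r4 m[X5→φ1] = [0, 0]
r4 m[X11→φ2] = [0, 0]
r4 m[X15→φ0] = [5, 16]
r4 m[X15→φ2] = [18, 20]
r4 m[X15→φ4] = [13, 18]
r4 m[X14→φ3] = [0, 0]
r5 m[φ0→X12] = [11, 9]
r5 m[φ0→X15] = [13, 11]
r5 m[φ1→X12] = [0, 0]
r5 m[φ1→X5] = [18, 26]
r5 m[φ2→X11] = [21, 18]
r5 m[φ2→X15] = [0, 7]
r5 m[φ3→X12] = [2, 8]
r5 m[φ3→X14] = [25, 18]
r5 m[φ4→X15] = [5, 9]
r5 m[φ5→X12] = [5, 9]
r5 m[X12→φ0] = [7, 17]
r5 m[X12→φ1] = [18, 26]
r5 m[X12→φ3] = [16, 18]
r5 m[X12→φ5] = [13, 17]
r5 m[X5→φ1] = [0, 0]
r5 m[X11→φ2] = [0, 0]
r5 m[X15→φ0] = [5, 16]
r5 m[X15→φ2] = [18, 20]
r5 m[X15→φ4] = [13, 18]
r5 m[X14→φ3] = [0, 0]
r6 m[φ0→X12] = [11, 9]
r6 m[φ0→X15] = [13, 11]
r6 m[φ1→X12] = [0, 0]
r6 m[φ1→X5] = [18, 26]
r6 m[φ2→X11] = [21, 18]
r6 m[φ2→X15] = [0, 7]
r6 m[φ3→X12] = [2, 8]
r6 m[φ3→X14] = [25, 18]
r6 m[φ4→X15] = [5, 9]
r6 m[φ5→X12] = [5, 9]
r6 m[X12→φ0] = [7, 17]
r6 m[X12→φ1] = [18, 26]
r6 m[X12→φ3] = [16, 18]
r6 m[X12→φ5] = [13, 17]
r6 m[X5→φ1] = [0, 0]
r6 m[X11→φ2] = [0, 0]
r6 m[X15→φ0] = [5, 16]
r6 m[X15→φ2] = [18, 20]
r6 m[X15→φ4] = [13, 18]
r6 m[X14→φ3] = [0, 0]
fixed point reached at round 6
traceback from X12: (X12=0, X5=0, X11=1, X15=0, X14=1), score=18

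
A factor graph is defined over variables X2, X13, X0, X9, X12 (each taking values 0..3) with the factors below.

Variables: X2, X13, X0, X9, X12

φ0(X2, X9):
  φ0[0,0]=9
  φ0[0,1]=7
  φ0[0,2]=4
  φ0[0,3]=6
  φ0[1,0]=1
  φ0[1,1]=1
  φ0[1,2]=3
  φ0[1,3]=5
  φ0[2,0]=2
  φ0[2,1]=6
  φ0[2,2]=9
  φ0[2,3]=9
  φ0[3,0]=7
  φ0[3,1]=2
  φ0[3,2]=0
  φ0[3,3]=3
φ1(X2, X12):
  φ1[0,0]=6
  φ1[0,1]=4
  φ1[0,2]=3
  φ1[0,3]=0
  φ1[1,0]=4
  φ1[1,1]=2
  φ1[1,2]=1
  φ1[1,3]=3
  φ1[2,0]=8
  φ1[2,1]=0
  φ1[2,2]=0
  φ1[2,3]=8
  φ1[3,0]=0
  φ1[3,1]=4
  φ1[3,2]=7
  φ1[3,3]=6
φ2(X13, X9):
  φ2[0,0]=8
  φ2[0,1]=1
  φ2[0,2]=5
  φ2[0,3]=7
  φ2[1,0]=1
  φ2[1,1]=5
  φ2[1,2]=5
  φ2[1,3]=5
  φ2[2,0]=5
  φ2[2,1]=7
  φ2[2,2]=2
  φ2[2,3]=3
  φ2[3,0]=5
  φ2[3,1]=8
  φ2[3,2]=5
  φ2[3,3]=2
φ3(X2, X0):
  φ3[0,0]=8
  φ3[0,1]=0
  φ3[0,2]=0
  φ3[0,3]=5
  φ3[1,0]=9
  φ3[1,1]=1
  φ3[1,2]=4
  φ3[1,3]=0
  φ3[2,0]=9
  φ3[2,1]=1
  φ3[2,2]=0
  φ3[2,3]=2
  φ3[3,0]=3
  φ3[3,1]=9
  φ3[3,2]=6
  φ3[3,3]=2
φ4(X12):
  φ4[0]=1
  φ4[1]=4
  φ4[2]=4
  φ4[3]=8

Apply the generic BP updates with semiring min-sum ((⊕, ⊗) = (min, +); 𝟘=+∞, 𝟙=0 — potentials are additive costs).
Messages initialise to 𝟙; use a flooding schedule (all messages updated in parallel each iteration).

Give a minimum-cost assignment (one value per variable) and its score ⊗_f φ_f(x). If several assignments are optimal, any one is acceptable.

assignment: (X2=3, X13=2, X0=3, X9=2, X12=0); score = 5

init: all messages = 𝟙 over 4 values
r1 m[φ0→X2] = [4, 1, 2, 0]
r1 m[φ0→X9] = [1, 1, 0, 3]
r1 m[φ1→X2] = [0, 1, 0, 0]
r1 m[φ1→X12] = [0, 0, 0, 0]
r1 m[φ2→X13] = [1, 1, 2, 2]
r1 m[φ2→X9] = [1, 1, 2, 2]
r1 m[φ3→X2] = [0, 0, 0, 2]
r1 m[φ3→X0] = [3, 0, 0, 0]
r1 m[φ4→X12] = [1, 4, 4, 8]
r1 m[X2→φ0] = [0, 0, 0, 0]
r1 m[X2→φ1] = [0, 0, 0, 0]
r1 m[X2→φ3] = [0, 0, 0, 0]
r1 m[X13→φ2] = [0, 0, 0, 0]
r1 m[X0→φ3] = [0, 0, 0, 0]
r1 m[X9→φ0] = [0, 0, 0, 0]
r1 m[X9→φ2] = [0, 0, 0, 0]
r1 m[X12→φ1] = [0, 0, 0, 0]
r1 m[X12→φ4] = [0, 0, 0, 0]
r2 m[φ0→X2] = [4, 1, 2, 0]
r2 m[φ0→X9] = [1, 1, 0, 3]
r2 m[φ1→X2] = [0, 1, 0, 0]
r2 m[φ1→X12] = [0, 0, 0, 0]
r2 m[φ2→X13] = [1, 1, 2, 2]
r2 m[φ2→X9] = [1, 1, 2, 2]
r2 m[φ3→X2] = [0, 0, 0, 2]
r2 m[φ3→X0] = [3, 0, 0, 0]
r2 m[φ4→X12] = [1, 4, 4, 8]
r2 m[X2→φ0] = [0, 1, 0, 2]
r2 m[X2→φ1] = [4, 1, 2, 2]
r2 m[X2→φ3] = [4, 2, 2, 0]
r2 m[X13→φ2] = [0, 0, 0, 0]
r2 m[X0→φ3] = [0, 0, 0, 0]
r2 m[X9→φ0] = [1, 1, 2, 2]
r2 m[X9→φ2] = [1, 1, 0, 3]
r2 m[X12→φ1] = [1, 4, 4, 8]
r2 m[X12→φ4] = [0, 0, 0, 0]
r3 m[φ0→X2] = [6, 2, 3, 2]
r3 m[φ0→X9] = [2, 2, 2, 5]
r3 m[φ1→X2] = [7, 5, 4, 1]
r3 m[φ1→X12] = [2, 2, 2, 4]
r3 m[φ2→X13] = [2, 2, 2, 5]
r3 m[φ2→X9] = [1, 1, 2, 2]
r3 m[φ3→X2] = [0, 0, 0, 2]
r3 m[φ3→X0] = [3, 3, 2, 2]
r3 m[φ4→X12] = [1, 4, 4, 8]
r3 m[X2→φ0] = [0, 1, 0, 2]
r3 m[X2→φ1] = [4, 1, 2, 2]
r3 m[X2→φ3] = [4, 2, 2, 0]
r3 m[X13→φ2] = [0, 0, 0, 0]
r3 m[X0→φ3] = [0, 0, 0, 0]
r3 m[X9→φ0] = [1, 1, 2, 2]
r3 m[X9→φ2] = [1, 1, 0, 3]
r3 m[X12→φ1] = [1, 4, 4, 8]
r3 m[X12→φ4] = [0, 0, 0, 0]
r4 m[φ0→X2] = [6, 2, 3, 2]
r4 m[φ0→X9] = [2, 2, 2, 5]
r4 m[φ1→X2] = [7, 5, 4, 1]
r4 m[φ1→X12] = [2, 2, 2, 4]
r4 m[φ2→X13] = [2, 2, 2, 5]
r4 m[φ2→X9] = [1, 1, 2, 2]
r4 m[φ3→X2] = [0, 0, 0, 2]
r4 m[φ3→X0] = [3, 3, 2, 2]
r4 m[φ4→X12] = [1, 4, 4, 8]
r4 m[X2→φ0] = [7, 5, 4, 3]
r4 m[X2→φ1] = [6, 2, 3, 4]
r4 m[X2→φ3] = [13, 7, 7, 3]
r4 m[X13→φ2] = [0, 0, 0, 0]
r4 m[X0→φ3] = [0, 0, 0, 0]
r4 m[X9→φ0] = [1, 1, 2, 2]
r4 m[X9→φ2] = [2, 2, 2, 5]
r4 m[X12→φ1] = [1, 4, 4, 8]
r4 m[X12→φ4] = [2, 2, 2, 4]
r5 m[φ0→X2] = [6, 2, 3, 2]
r5 m[φ0→X9] = [6, 5, 3, 6]
r5 m[φ1→X2] = [7, 5, 4, 1]
r5 m[φ1→X12] = [4, 3, 3, 5]
r5 m[φ2→X13] = [3, 3, 4, 7]
r5 m[φ2→X9] = [1, 1, 2, 2]
r5 m[φ3→X2] = [0, 0, 0, 2]
r5 m[φ3→X0] = [6, 8, 7, 5]
r5 m[φ4→X12] = [1, 4, 4, 8]
r5 m[X2→φ0] = [7, 5, 4, 3]
r5 m[X2→φ1] = [6, 2, 3, 4]
r5 m[X2→φ3] = [13, 7, 7, 3]
r5 m[X13→φ2] = [0, 0, 0, 0]
r5 m[X0→φ3] = [0, 0, 0, 0]
r5 m[X9→φ0] = [1, 1, 2, 2]
r5 m[X9→φ2] = [2, 2, 2, 5]
r5 m[X12→φ1] = [1, 4, 4, 8]
r5 m[X12→φ4] = [2, 2, 2, 4]
r6 m[φ0→X2] = [6, 2, 3, 2]
r6 m[φ0→X9] = [6, 5, 3, 6]
r6 m[φ1→X2] = [7, 5, 4, 1]
r6 m[φ1→X12] = [4, 3, 3, 5]
r6 m[φ2→X13] = [3, 3, 4, 7]
r6 m[φ2→X9] = [1, 1, 2, 2]
r6 m[φ3→X2] = [0, 0, 0, 2]
r6 m[φ3→X0] = [6, 8, 7, 5]
r6 m[φ4→X12] = [1, 4, 4, 8]
r6 m[X2→φ0] = [7, 5, 4, 3]
r6 m[X2→φ1] = [6, 2, 3, 4]
r6 m[X2→φ3] = [13, 7, 7, 3]
r6 m[X13→φ2] = [0, 0, 0, 0]
r6 m[X0→φ3] = [0, 0, 0, 0]
r6 m[X9→φ0] = [1, 1, 2, 2]
r6 m[X9→φ2] = [6, 5, 3, 6]
r6 m[X12→φ1] = [1, 4, 4, 8]
r6 m[X12→φ4] = [4, 3, 3, 5]
r7 m[φ0→X2] = [6, 2, 3, 2]
r7 m[φ0→X9] = [6, 5, 3, 6]
r7 m[φ1→X2] = [7, 5, 4, 1]
r7 m[φ1→X12] = [4, 3, 3, 5]
r7 m[φ2→X13] = [6, 7, 5, 8]
r7 m[φ2→X9] = [1, 1, 2, 2]
r7 m[φ3→X2] = [0, 0, 0, 2]
r7 m[φ3→X0] = [6, 8, 7, 5]
r7 m[φ4→X12] = [1, 4, 4, 8]
r7 m[X2→φ0] = [7, 5, 4, 3]
r7 m[X2→φ1] = [6, 2, 3, 4]
r7 m[X2→φ3] = [13, 7, 7, 3]
r7 m[X13→φ2] = [0, 0, 0, 0]
r7 m[X0→φ3] = [0, 0, 0, 0]
r7 m[X9→φ0] = [1, 1, 2, 2]
r7 m[X9→φ2] = [6, 5, 3, 6]
r7 m[X12→φ1] = [1, 4, 4, 8]
r7 m[X12→φ4] = [4, 3, 3, 5]
r8 m[φ0→X2] = [6, 2, 3, 2]
r8 m[φ0→X9] = [6, 5, 3, 6]
r8 m[φ1→X2] = [7, 5, 4, 1]
r8 m[φ1→X12] = [4, 3, 3, 5]
r8 m[φ2→X13] = [6, 7, 5, 8]
r8 m[φ2→X9] = [1, 1, 2, 2]
r8 m[φ3→X2] = [0, 0, 0, 2]
r8 m[φ3→X0] = [6, 8, 7, 5]
r8 m[φ4→X12] = [1, 4, 4, 8]
r8 m[X2→φ0] = [7, 5, 4, 3]
r8 m[X2→φ1] = [6, 2, 3, 4]
r8 m[X2→φ3] = [13, 7, 7, 3]
r8 m[X13→φ2] = [0, 0, 0, 0]
r8 m[X0→φ3] = [0, 0, 0, 0]
r8 m[X9→φ0] = [1, 1, 2, 2]
r8 m[X9→φ2] = [6, 5, 3, 6]
r8 m[X12→φ1] = [1, 4, 4, 8]
r8 m[X12→φ4] = [4, 3, 3, 5]
fixed point reached at round 8
traceback from X2: (X2=3, X13=2, X0=3, X9=2, X12=0), score=5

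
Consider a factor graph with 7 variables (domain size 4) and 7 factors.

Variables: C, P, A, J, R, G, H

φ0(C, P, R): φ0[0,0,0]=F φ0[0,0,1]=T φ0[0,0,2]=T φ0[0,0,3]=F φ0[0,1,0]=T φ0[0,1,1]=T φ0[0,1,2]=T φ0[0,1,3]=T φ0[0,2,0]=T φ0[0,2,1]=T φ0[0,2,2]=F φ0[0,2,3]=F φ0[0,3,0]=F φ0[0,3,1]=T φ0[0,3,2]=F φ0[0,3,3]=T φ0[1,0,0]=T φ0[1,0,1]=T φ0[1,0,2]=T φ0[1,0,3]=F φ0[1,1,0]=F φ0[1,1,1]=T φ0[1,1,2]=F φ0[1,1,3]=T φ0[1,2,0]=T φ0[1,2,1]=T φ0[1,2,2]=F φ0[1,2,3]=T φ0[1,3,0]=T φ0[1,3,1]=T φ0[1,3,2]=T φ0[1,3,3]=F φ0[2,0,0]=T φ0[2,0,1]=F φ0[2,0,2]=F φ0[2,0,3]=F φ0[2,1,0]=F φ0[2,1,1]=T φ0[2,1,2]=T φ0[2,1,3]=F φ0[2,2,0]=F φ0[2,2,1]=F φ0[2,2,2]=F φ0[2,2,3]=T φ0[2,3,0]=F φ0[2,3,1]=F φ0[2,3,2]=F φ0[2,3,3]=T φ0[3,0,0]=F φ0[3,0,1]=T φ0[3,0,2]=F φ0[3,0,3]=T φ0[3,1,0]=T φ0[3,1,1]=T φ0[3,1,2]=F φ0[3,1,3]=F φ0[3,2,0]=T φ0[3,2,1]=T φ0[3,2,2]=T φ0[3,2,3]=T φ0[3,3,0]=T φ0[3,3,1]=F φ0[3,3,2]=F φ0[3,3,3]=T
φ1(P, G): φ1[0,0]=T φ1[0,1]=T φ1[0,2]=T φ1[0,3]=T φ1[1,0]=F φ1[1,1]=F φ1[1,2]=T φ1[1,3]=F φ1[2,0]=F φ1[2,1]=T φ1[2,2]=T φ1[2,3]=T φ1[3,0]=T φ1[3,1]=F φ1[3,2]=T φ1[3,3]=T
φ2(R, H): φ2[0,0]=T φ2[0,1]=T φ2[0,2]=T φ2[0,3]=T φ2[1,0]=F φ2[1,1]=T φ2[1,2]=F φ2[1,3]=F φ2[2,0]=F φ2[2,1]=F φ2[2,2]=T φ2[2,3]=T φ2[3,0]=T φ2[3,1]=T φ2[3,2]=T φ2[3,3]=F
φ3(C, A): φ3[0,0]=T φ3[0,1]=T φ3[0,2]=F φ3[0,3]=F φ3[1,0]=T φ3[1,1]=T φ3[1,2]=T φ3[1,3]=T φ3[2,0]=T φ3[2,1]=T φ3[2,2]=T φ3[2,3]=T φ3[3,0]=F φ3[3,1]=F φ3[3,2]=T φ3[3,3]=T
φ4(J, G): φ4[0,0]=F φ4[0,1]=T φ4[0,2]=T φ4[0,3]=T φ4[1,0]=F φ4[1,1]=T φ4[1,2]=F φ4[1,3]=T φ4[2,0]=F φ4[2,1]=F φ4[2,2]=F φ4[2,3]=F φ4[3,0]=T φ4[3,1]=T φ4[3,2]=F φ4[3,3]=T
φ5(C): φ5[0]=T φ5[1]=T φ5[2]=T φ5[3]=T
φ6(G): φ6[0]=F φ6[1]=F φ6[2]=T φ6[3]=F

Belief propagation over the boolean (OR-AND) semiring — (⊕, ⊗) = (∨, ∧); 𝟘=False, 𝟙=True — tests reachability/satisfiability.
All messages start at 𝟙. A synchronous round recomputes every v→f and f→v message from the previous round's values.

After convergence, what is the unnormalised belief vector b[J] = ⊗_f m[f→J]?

init: all messages = 𝟙 over 4 values
r1 m[φ0→C] = [T, T, T, T]
r1 m[φ0→P] = [T, T, T, T]
r1 m[φ0→R] = [T, T, T, T]
r1 m[φ1→P] = [T, T, T, T]
r1 m[φ1→G] = [T, T, T, T]
r1 m[φ2→R] = [T, T, T, T]
r1 m[φ2→H] = [T, T, T, T]
r1 m[φ3→C] = [T, T, T, T]
r1 m[φ3→A] = [T, T, T, T]
r1 m[φ4→J] = [T, T, F, T]
r1 m[φ4→G] = [T, T, T, T]
r1 m[φ5→C] = [T, T, T, T]
r1 m[φ6→G] = [F, F, T, F]
r1 m[C→φ0] = [T, T, T, T]
r1 m[C→φ3] = [T, T, T, T]
r1 m[C→φ5] = [T, T, T, T]
r1 m[P→φ0] = [T, T, T, T]
r1 m[P→φ1] = [T, T, T, T]
r1 m[A→φ3] = [T, T, T, T]
r1 m[J→φ4] = [T, T, T, T]
r1 m[R→φ0] = [T, T, T, T]
r1 m[R→φ2] = [T, T, T, T]
r1 m[G→φ1] = [T, T, T, T]
r1 m[G→φ4] = [T, T, T, T]
r1 m[G→φ6] = [T, T, T, T]
r1 m[H→φ2] = [T, T, T, T]
r2 m[φ0→C] = [T, T, T, T]
r2 m[φ0→P] = [T, T, T, T]
r2 m[φ0→R] = [T, T, T, T]
r2 m[φ1→P] = [T, T, T, T]
r2 m[φ1→G] = [T, T, T, T]
r2 m[φ2→R] = [T, T, T, T]
r2 m[φ2→H] = [T, T, T, T]
r2 m[φ3→C] = [T, T, T, T]
r2 m[φ3→A] = [T, T, T, T]
r2 m[φ4→J] = [T, T, F, T]
r2 m[φ4→G] = [T, T, T, T]
r2 m[φ5→C] = [T, T, T, T]
r2 m[φ6→G] = [F, F, T, F]
r2 m[C→φ0] = [T, T, T, T]
r2 m[C→φ3] = [T, T, T, T]
r2 m[C→φ5] = [T, T, T, T]
r2 m[P→φ0] = [T, T, T, T]
r2 m[P→φ1] = [T, T, T, T]
r2 m[A→φ3] = [T, T, T, T]
r2 m[J→φ4] = [T, T, T, T]
r2 m[R→φ0] = [T, T, T, T]
r2 m[R→φ2] = [T, T, T, T]
r2 m[G→φ1] = [F, F, T, F]
r2 m[G→φ4] = [F, F, T, F]
r2 m[G→φ6] = [T, T, T, T]
r2 m[H→φ2] = [T, T, T, T]
r3 m[φ0→C] = [T, T, T, T]
r3 m[φ0→P] = [T, T, T, T]
r3 m[φ0→R] = [T, T, T, T]
r3 m[φ1→P] = [T, T, T, T]
r3 m[φ1→G] = [T, T, T, T]
r3 m[φ2→R] = [T, T, T, T]
r3 m[φ2→H] = [T, T, T, T]
r3 m[φ3→C] = [T, T, T, T]
r3 m[φ3→A] = [T, T, T, T]
r3 m[φ4→J] = [T, F, F, F]
r3 m[φ4→G] = [T, T, T, T]
r3 m[φ5→C] = [T, T, T, T]
r3 m[φ6→G] = [F, F, T, F]
r3 m[C→φ0] = [T, T, T, T]
r3 m[C→φ3] = [T, T, T, T]
r3 m[C→φ5] = [T, T, T, T]
r3 m[P→φ0] = [T, T, T, T]
r3 m[P→φ1] = [T, T, T, T]
r3 m[A→φ3] = [T, T, T, T]
r3 m[J→φ4] = [T, T, T, T]
r3 m[R→φ0] = [T, T, T, T]
r3 m[R→φ2] = [T, T, T, T]
r3 m[G→φ1] = [F, F, T, F]
r3 m[G→φ4] = [F, F, T, F]
r3 m[G→φ6] = [T, T, T, T]
r3 m[H→φ2] = [T, T, T, T]
r4 m[φ0→C] = [T, T, T, T]
r4 m[φ0→P] = [T, T, T, T]
r4 m[φ0→R] = [T, T, T, T]
r4 m[φ1→P] = [T, T, T, T]
r4 m[φ1→G] = [T, T, T, T]
r4 m[φ2→R] = [T, T, T, T]
r4 m[φ2→H] = [T, T, T, T]
r4 m[φ3→C] = [T, T, T, T]
r4 m[φ3→A] = [T, T, T, T]
r4 m[φ4→J] = [T, F, F, F]
r4 m[φ4→G] = [T, T, T, T]
r4 m[φ5→C] = [T, T, T, T]
r4 m[φ6→G] = [F, F, T, F]
r4 m[C→φ0] = [T, T, T, T]
r4 m[C→φ3] = [T, T, T, T]
r4 m[C→φ5] = [T, T, T, T]
r4 m[P→φ0] = [T, T, T, T]
r4 m[P→φ1] = [T, T, T, T]
r4 m[A→φ3] = [T, T, T, T]
r4 m[J→φ4] = [T, T, T, T]
r4 m[R→φ0] = [T, T, T, T]
r4 m[R→φ2] = [T, T, T, T]
r4 m[G→φ1] = [F, F, T, F]
r4 m[G→φ4] = [F, F, T, F]
r4 m[G→φ6] = [T, T, T, T]
r4 m[H→φ2] = [T, T, T, T]
fixed point reached at round 4
b[J] = ⊗ incoming = [T, F, F, F]

b[J] = [T, F, F, F]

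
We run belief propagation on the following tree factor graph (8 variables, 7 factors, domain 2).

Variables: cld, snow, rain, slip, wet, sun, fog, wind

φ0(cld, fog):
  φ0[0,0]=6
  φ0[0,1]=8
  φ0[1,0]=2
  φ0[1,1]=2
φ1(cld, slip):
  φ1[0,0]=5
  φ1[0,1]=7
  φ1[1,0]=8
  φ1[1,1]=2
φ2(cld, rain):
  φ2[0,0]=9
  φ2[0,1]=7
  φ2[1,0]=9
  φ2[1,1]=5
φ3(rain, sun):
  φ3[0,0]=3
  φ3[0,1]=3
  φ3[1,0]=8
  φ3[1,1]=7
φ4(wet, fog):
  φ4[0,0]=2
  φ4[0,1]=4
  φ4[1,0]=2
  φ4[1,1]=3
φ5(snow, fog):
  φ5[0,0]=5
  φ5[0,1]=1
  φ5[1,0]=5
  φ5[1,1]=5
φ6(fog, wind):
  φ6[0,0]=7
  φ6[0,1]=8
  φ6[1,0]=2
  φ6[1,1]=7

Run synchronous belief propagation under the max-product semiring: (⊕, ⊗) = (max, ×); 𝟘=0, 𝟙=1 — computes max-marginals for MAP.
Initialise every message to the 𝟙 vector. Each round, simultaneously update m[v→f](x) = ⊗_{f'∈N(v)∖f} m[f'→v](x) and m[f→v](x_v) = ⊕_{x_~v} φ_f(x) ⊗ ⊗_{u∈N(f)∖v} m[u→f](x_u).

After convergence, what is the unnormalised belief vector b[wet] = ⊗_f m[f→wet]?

b[wet] = [439040, 329280]

init: all messages = 𝟙 over 2 values
r1 m[φ0→cld] = [8, 2]
r1 m[φ0→fog] = [6, 8]
r1 m[φ1→cld] = [7, 8]
r1 m[φ1→slip] = [8, 7]
r1 m[φ2→cld] = [9, 9]
r1 m[φ2→rain] = [9, 7]
r1 m[φ3→rain] = [3, 8]
r1 m[φ3→sun] = [8, 7]
r1 m[φ4→wet] = [4, 3]
r1 m[φ4→fog] = [2, 4]
r1 m[φ5→snow] = [5, 5]
r1 m[φ5→fog] = [5, 5]
r1 m[φ6→fog] = [8, 7]
r1 m[φ6→wind] = [7, 8]
r1 m[cld→φ0] = [1, 1]
r1 m[cld→φ1] = [1, 1]
r1 m[cld→φ2] = [1, 1]
r1 m[snow→φ5] = [1, 1]
r1 m[rain→φ2] = [1, 1]
r1 m[rain→φ3] = [1, 1]
r1 m[slip→φ1] = [1, 1]
r1 m[wet→φ4] = [1, 1]
r1 m[sun→φ3] = [1, 1]
r1 m[fog→φ0] = [1, 1]
r1 m[fog→φ4] = [1, 1]
r1 m[fog→φ5] = [1, 1]
r1 m[fog→φ6] = [1, 1]
r1 m[wind→φ6] = [1, 1]
r2 m[φ0→cld] = [8, 2]
r2 m[φ0→fog] = [6, 8]
r2 m[φ1→cld] = [7, 8]
r2 m[φ1→slip] = [8, 7]
r2 m[φ2→cld] = [9, 9]
r2 m[φ2→rain] = [9, 7]
r2 m[φ3→rain] = [3, 8]
r2 m[φ3→sun] = [8, 7]
r2 m[φ4→wet] = [4, 3]
r2 m[φ4→fog] = [2, 4]
r2 m[φ5→snow] = [5, 5]
r2 m[φ5→fog] = [5, 5]
r2 m[φ6→fog] = [8, 7]
r2 m[φ6→wind] = [7, 8]
r2 m[cld→φ0] = [63, 72]
r2 m[cld→φ1] = [72, 18]
r2 m[cld→φ2] = [56, 16]
r2 m[snow→φ5] = [1, 1]
r2 m[rain→φ2] = [3, 8]
r2 m[rain→φ3] = [9, 7]
r2 m[slip→φ1] = [1, 1]
r2 m[wet→φ4] = [1, 1]
r2 m[sun→φ3] = [1, 1]
r2 m[fog→φ0] = [80, 140]
r2 m[fog→φ4] = [240, 280]
r2 m[fog→φ5] = [96, 224]
r2 m[fog→φ6] = [60, 160]
r2 m[wind→φ6] = [1, 1]
r3 m[φ0→cld] = [1120, 280]
r3 m[φ0→fog] = [378, 504]
r3 m[φ1→cld] = [7, 8]
r3 m[φ1→slip] = [360, 504]
r3 m[φ2→cld] = [56, 40]
r3 m[φ2→rain] = [504, 392]
r3 m[φ3→rain] = [3, 8]
r3 m[φ3→sun] = [56, 49]
r3 m[φ4→wet] = [1120, 840]
r3 m[φ4→fog] = [2, 4]
r3 m[φ5→snow] = [480, 1120]
r3 m[φ5→fog] = [5, 5]
r3 m[φ6→fog] = [8, 7]
r3 m[φ6→wind] = [420, 1120]
r3 m[cld→φ0] = [63, 72]
r3 m[cld→φ1] = [72, 18]
r3 m[cld→φ2] = [56, 16]
r3 m[snow→φ5] = [1, 1]
r3 m[rain→φ2] = [3, 8]
r3 m[rain→φ3] = [9, 7]
r3 m[slip→φ1] = [1, 1]
r3 m[wet→φ4] = [1, 1]
r3 m[sun→φ3] = [1, 1]
r3 m[fog→φ0] = [80, 140]
r3 m[fog→φ4] = [240, 280]
r3 m[fog→φ5] = [96, 224]
r3 m[fog→φ6] = [60, 160]
r3 m[wind→φ6] = [1, 1]
r4 m[φ0→cld] = [1120, 280]
r4 m[φ0→fog] = [378, 504]
r4 m[φ1→cld] = [7, 8]
r4 m[φ1→slip] = [360, 504]
r4 m[φ2→cld] = [56, 40]
r4 m[φ2→rain] = [504, 392]
r4 m[φ3→rain] = [3, 8]
r4 m[φ3→sun] = [56, 49]
r4 m[φ4→wet] = [1120, 840]
r4 m[φ4→fog] = [2, 4]
r4 m[φ5→snow] = [480, 1120]
r4 m[φ5→fog] = [5, 5]
r4 m[φ6→fog] = [8, 7]
r4 m[φ6→wind] = [420, 1120]
r4 m[cld→φ0] = [392, 320]
r4 m[cld→φ1] = [62720, 11200]
r4 m[cld→φ2] = [7840, 2240]
r4 m[snow→φ5] = [1, 1]
r4 m[rain→φ2] = [3, 8]
r4 m[rain→φ3] = [504, 392]
r4 m[slip→φ1] = [1, 1]
r4 m[wet→φ4] = [1, 1]
r4 m[sun→φ3] = [1, 1]
r4 m[fog→φ0] = [80, 140]
r4 m[fog→φ4] = [15120, 17640]
r4 m[fog→φ5] = [6048, 14112]
r4 m[fog→φ6] = [3780, 10080]
r4 m[wind→φ6] = [1, 1]
r5 m[φ0→cld] = [1120, 280]
r5 m[φ0→fog] = [2352, 3136]
r5 m[φ1→cld] = [7, 8]
r5 m[φ1→slip] = [313600, 439040]
r5 m[φ2→cld] = [56, 40]
r5 m[φ2→rain] = [70560, 54880]
r5 m[φ3→rain] = [3, 8]
r5 m[φ3→sun] = [3136, 2744]
r5 m[φ4→wet] = [70560, 52920]
r5 m[φ4→fog] = [2, 4]
r5 m[φ5→snow] = [30240, 70560]
r5 m[φ5→fog] = [5, 5]
r5 m[φ6→fog] = [8, 7]
r5 m[φ6→wind] = [26460, 70560]
r5 m[cld→φ0] = [392, 320]
r5 m[cld→φ1] = [62720, 11200]
r5 m[cld→φ2] = [7840, 2240]
r5 m[snow→φ5] = [1, 1]
r5 m[rain→φ2] = [3, 8]
r5 m[rain→φ3] = [504, 392]
r5 m[slip→φ1] = [1, 1]
r5 m[wet→φ4] = [1, 1]
r5 m[sun→φ3] = [1, 1]
r5 m[fog→φ0] = [80, 140]
r5 m[fog→φ4] = [15120, 17640]
r5 m[fog→φ5] = [6048, 14112]
r5 m[fog→φ6] = [3780, 10080]
r5 m[wind→φ6] = [1, 1]
r6 m[φ0→cld] = [1120, 280]
r6 m[φ0→fog] = [2352, 3136]
r6 m[φ1→cld] = [7, 8]
r6 m[φ1→slip] = [313600, 439040]
r6 m[φ2→cld] = [56, 40]
r6 m[φ2→rain] = [70560, 54880]
r6 m[φ3→rain] = [3, 8]
r6 m[φ3→sun] = [3136, 2744]
r6 m[φ4→wet] = [70560, 52920]
r6 m[φ4→fog] = [2, 4]
r6 m[φ5→snow] = [30240, 70560]
r6 m[φ5→fog] = [5, 5]
r6 m[φ6→fog] = [8, 7]
r6 m[φ6→wind] = [26460, 70560]
r6 m[cld→φ0] = [392, 320]
r6 m[cld→φ1] = [62720, 11200]
r6 m[cld→φ2] = [7840, 2240]
r6 m[snow→φ5] = [1, 1]
r6 m[rain→φ2] = [3, 8]
r6 m[rain→φ3] = [70560, 54880]
r6 m[slip→φ1] = [1, 1]
r6 m[wet→φ4] = [1, 1]
r6 m[sun→φ3] = [1, 1]
r6 m[fog→φ0] = [80, 140]
r6 m[fog→φ4] = [94080, 109760]
r6 m[fog→φ5] = [37632, 87808]
r6 m[fog→φ6] = [23520, 62720]
r6 m[wind→φ6] = [1, 1]
r7 m[φ0→cld] = [1120, 280]
r7 m[φ0→fog] = [2352, 3136]
r7 m[φ1→cld] = [7, 8]
r7 m[φ1→slip] = [313600, 439040]
r7 m[φ2→cld] = [56, 40]
r7 m[φ2→rain] = [70560, 54880]
r7 m[φ3→rain] = [3, 8]
r7 m[φ3→sun] = [439040, 384160]
r7 m[φ4→wet] = [439040, 329280]
r7 m[φ4→fog] = [2, 4]
r7 m[φ5→snow] = [188160, 439040]
r7 m[φ5→fog] = [5, 5]
r7 m[φ6→fog] = [8, 7]
r7 m[φ6→wind] = [164640, 439040]
r7 m[cld→φ0] = [392, 320]
r7 m[cld→φ1] = [62720, 11200]
r7 m[cld→φ2] = [7840, 2240]
r7 m[snow→φ5] = [1, 1]
r7 m[rain→φ2] = [3, 8]
r7 m[rain→φ3] = [70560, 54880]
r7 m[slip→φ1] = [1, 1]
r7 m[wet→φ4] = [1, 1]
r7 m[sun→φ3] = [1, 1]
r7 m[fog→φ0] = [80, 140]
r7 m[fog→φ4] = [94080, 109760]
r7 m[fog→φ5] = [37632, 87808]
r7 m[fog→φ6] = [23520, 62720]
r7 m[wind→φ6] = [1, 1]
r8 m[φ0→cld] = [1120, 280]
r8 m[φ0→fog] = [2352, 3136]
r8 m[φ1→cld] = [7, 8]
r8 m[φ1→slip] = [313600, 439040]
r8 m[φ2→cld] = [56, 40]
r8 m[φ2→rain] = [70560, 54880]
r8 m[φ3→rain] = [3, 8]
r8 m[φ3→sun] = [439040, 384160]
r8 m[φ4→wet] = [439040, 329280]
r8 m[φ4→fog] = [2, 4]
r8 m[φ5→snow] = [188160, 439040]
r8 m[φ5→fog] = [5, 5]
r8 m[φ6→fog] = [8, 7]
r8 m[φ6→wind] = [164640, 439040]
r8 m[cld→φ0] = [392, 320]
r8 m[cld→φ1] = [62720, 11200]
r8 m[cld→φ2] = [7840, 2240]
r8 m[snow→φ5] = [1, 1]
r8 m[rain→φ2] = [3, 8]
r8 m[rain→φ3] = [70560, 54880]
r8 m[slip→φ1] = [1, 1]
r8 m[wet→φ4] = [1, 1]
r8 m[sun→φ3] = [1, 1]
r8 m[fog→φ0] = [80, 140]
r8 m[fog→φ4] = [94080, 109760]
r8 m[fog→φ5] = [37632, 87808]
r8 m[fog→φ6] = [23520, 62720]
r8 m[wind→φ6] = [1, 1]
fixed point reached at round 8
b[wet] = ⊗ incoming = [439040, 329280]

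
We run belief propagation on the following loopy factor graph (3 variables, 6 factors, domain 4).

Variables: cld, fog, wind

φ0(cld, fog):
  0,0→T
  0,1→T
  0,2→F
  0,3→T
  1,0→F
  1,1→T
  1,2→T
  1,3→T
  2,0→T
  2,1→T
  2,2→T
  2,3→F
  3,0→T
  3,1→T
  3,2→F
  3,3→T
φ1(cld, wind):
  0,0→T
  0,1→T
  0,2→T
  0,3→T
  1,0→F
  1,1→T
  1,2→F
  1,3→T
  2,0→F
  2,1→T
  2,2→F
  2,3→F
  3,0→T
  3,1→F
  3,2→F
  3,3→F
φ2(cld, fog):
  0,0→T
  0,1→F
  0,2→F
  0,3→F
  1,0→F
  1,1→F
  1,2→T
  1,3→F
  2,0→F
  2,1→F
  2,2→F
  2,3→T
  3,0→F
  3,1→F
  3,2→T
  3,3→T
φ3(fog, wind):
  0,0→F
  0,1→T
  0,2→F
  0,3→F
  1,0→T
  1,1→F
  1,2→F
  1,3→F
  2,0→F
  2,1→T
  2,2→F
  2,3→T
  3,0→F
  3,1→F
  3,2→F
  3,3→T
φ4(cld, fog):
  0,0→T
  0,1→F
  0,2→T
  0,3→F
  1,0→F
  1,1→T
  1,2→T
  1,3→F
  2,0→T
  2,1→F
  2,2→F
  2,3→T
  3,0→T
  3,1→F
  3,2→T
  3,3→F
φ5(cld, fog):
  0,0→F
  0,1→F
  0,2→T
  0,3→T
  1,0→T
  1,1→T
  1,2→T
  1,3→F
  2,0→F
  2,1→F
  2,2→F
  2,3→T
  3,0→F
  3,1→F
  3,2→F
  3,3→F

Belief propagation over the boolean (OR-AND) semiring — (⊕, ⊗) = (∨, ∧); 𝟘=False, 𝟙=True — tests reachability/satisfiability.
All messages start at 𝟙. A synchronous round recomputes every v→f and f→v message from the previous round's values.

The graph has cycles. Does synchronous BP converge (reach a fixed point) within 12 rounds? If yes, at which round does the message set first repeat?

CONVERGED at round 7

init: all messages = 𝟙 over 4 values
r1 m[φ0→cld] = [T, T, T, T]
r1 m[φ0→fog] = [T, T, T, T]
r1 m[φ1→cld] = [T, T, T, T]
r1 m[φ1→wind] = [T, T, T, T]
r1 m[φ2→cld] = [T, T, T, T]
r1 m[φ2→fog] = [T, F, T, T]
r1 m[φ3→fog] = [T, T, T, T]
r1 m[φ3→wind] = [T, T, F, T]
r1 m[φ4→cld] = [T, T, T, T]
r1 m[φ4→fog] = [T, T, T, T]
r1 m[φ5→cld] = [T, T, T, F]
r1 m[φ5→fog] = [T, T, T, T]
r1 m[cld→φ0] = [T, T, T, T]
r1 m[cld→φ1] = [T, T, T, T]
r1 m[cld→φ2] = [T, T, T, T]
r1 m[cld→φ4] = [T, T, T, T]
r1 m[cld→φ5] = [T, T, T, T]
r1 m[fog→φ0] = [T, T, T, T]
r1 m[fog→φ2] = [T, T, T, T]
r1 m[fog→φ3] = [T, T, T, T]
r1 m[fog→φ4] = [T, T, T, T]
r1 m[fog→φ5] = [T, T, T, T]
r1 m[wind→φ1] = [T, T, T, T]
r1 m[wind→φ3] = [T, T, T, T]
r2 m[φ0→cld] = [T, T, T, T]
r2 m[φ0→fog] = [T, T, T, T]
r2 m[φ1→cld] = [T, T, T, T]
r2 m[φ1→wind] = [T, T, T, T]
r2 m[φ2→cld] = [T, T, T, T]
r2 m[φ2→fog] = [T, F, T, T]
r2 m[φ3→fog] = [T, T, T, T]
r2 m[φ3→wind] = [T, T, F, T]
r2 m[φ4→cld] = [T, T, T, T]
r2 m[φ4→fog] = [T, T, T, T]
r2 m[φ5→cld] = [T, T, T, F]
r2 m[φ5→fog] = [T, T, T, T]
r2 m[cld→φ0] = [T, T, T, F]
r2 m[cld→φ1] = [T, T, T, F]
r2 m[cld→φ2] = [T, T, T, F]
r2 m[cld→φ4] = [T, T, T, F]
r2 m[cld→φ5] = [T, T, T, T]
r2 m[fog→φ0] = [T, F, T, T]
r2 m[fog→φ2] = [T, T, T, T]
r2 m[fog→φ3] = [T, F, T, T]
r2 m[fog→φ4] = [T, F, T, T]
r2 m[fog→φ5] = [T, F, T, T]
r2 m[wind→φ1] = [T, T, F, T]
r2 m[wind→φ3] = [T, T, T, T]
r3 m[φ0→cld] = [T, T, T, T]
r3 m[φ0→fog] = [T, T, T, T]
r3 m[φ1→cld] = [T, T, T, T]
r3 m[φ1→wind] = [T, T, T, T]
r3 m[φ2→cld] = [T, T, T, T]
r3 m[φ2→fog] = [T, F, T, T]
r3 m[φ3→fog] = [T, T, T, T]
r3 m[φ3→wind] = [F, T, F, T]
r3 m[φ4→cld] = [T, T, T, T]
r3 m[φ4→fog] = [T, T, T, T]
r3 m[φ5→cld] = [T, T, T, F]
r3 m[φ5→fog] = [T, T, T, T]
r3 m[cld→φ0] = [T, T, T, F]
r3 m[cld→φ1] = [T, T, T, F]
r3 m[cld→φ2] = [T, T, T, F]
r3 m[cld→φ4] = [T, T, T, F]
r3 m[cld→φ5] = [T, T, T, T]
r3 m[fog→φ0] = [T, F, T, T]
r3 m[fog→φ2] = [T, T, T, T]
r3 m[fog→φ3] = [T, F, T, T]
r3 m[fog→φ4] = [T, F, T, T]
r3 m[fog→φ5] = [T, F, T, T]
r3 m[wind→φ1] = [T, T, F, T]
r3 m[wind→φ3] = [T, T, T, T]
r4 m[φ0→cld] = [T, T, T, T]
r4 m[φ0→fog] = [T, T, T, T]
r4 m[φ1→cld] = [T, T, T, T]
r4 m[φ1→wind] = [T, T, T, T]
r4 m[φ2→cld] = [T, T, T, T]
r4 m[φ2→fog] = [T, F, T, T]
r4 m[φ3→fog] = [T, T, T, T]
r4 m[φ3→wind] = [F, T, F, T]
r4 m[φ4→cld] = [T, T, T, T]
r4 m[φ4→fog] = [T, T, T, T]
r4 m[φ5→cld] = [T, T, T, F]
r4 m[φ5→fog] = [T, T, T, T]
r4 m[cld→φ0] = [T, T, T, F]
r4 m[cld→φ1] = [T, T, T, F]
r4 m[cld→φ2] = [T, T, T, F]
r4 m[cld→φ4] = [T, T, T, F]
r4 m[cld→φ5] = [T, T, T, T]
r4 m[fog→φ0] = [T, F, T, T]
r4 m[fog→φ2] = [T, T, T, T]
r4 m[fog→φ3] = [T, F, T, T]
r4 m[fog→φ4] = [T, F, T, T]
r4 m[fog→φ5] = [T, F, T, T]
r4 m[wind→φ1] = [F, T, F, T]
r4 m[wind→φ3] = [T, T, T, T]
r5 m[φ0→cld] = [T, T, T, T]
r5 m[φ0→fog] = [T, T, T, T]
r5 m[φ1→cld] = [T, T, T, F]
r5 m[φ1→wind] = [T, T, T, T]
r5 m[φ2→cld] = [T, T, T, T]
r5 m[φ2→fog] = [T, F, T, T]
r5 m[φ3→fog] = [T, T, T, T]
r5 m[φ3→wind] = [F, T, F, T]
r5 m[φ4→cld] = [T, T, T, T]
r5 m[φ4→fog] = [T, T, T, T]
r5 m[φ5→cld] = [T, T, T, F]
r5 m[φ5→fog] = [T, T, T, T]
r5 m[cld→φ0] = [T, T, T, F]
r5 m[cld→φ1] = [T, T, T, F]
r5 m[cld→φ2] = [T, T, T, F]
r5 m[cld→φ4] = [T, T, T, F]
r5 m[cld→φ5] = [T, T, T, T]
r5 m[fog→φ0] = [T, F, T, T]
r5 m[fog→φ2] = [T, T, T, T]
r5 m[fog→φ3] = [T, F, T, T]
r5 m[fog→φ4] = [T, F, T, T]
r5 m[fog→φ5] = [T, F, T, T]
r5 m[wind→φ1] = [F, T, F, T]
r5 m[wind→φ3] = [T, T, T, T]
r6 m[φ0→cld] = [T, T, T, T]
r6 m[φ0→fog] = [T, T, T, T]
r6 m[φ1→cld] = [T, T, T, F]
r6 m[φ1→wind] = [T, T, T, T]
r6 m[φ2→cld] = [T, T, T, T]
r6 m[φ2→fog] = [T, F, T, T]
r6 m[φ3→fog] = [T, T, T, T]
r6 m[φ3→wind] = [F, T, F, T]
r6 m[φ4→cld] = [T, T, T, T]
r6 m[φ4→fog] = [T, T, T, T]
r6 m[φ5→cld] = [T, T, T, F]
r6 m[φ5→fog] = [T, T, T, T]
r6 m[cld→φ0] = [T, T, T, F]
r6 m[cld→φ1] = [T, T, T, F]
r6 m[cld→φ2] = [T, T, T, F]
r6 m[cld→φ4] = [T, T, T, F]
r6 m[cld→φ5] = [T, T, T, F]
r6 m[fog→φ0] = [T, F, T, T]
r6 m[fog→φ2] = [T, T, T, T]
r6 m[fog→φ3] = [T, F, T, T]
r6 m[fog→φ4] = [T, F, T, T]
r6 m[fog→φ5] = [T, F, T, T]
r6 m[wind→φ1] = [F, T, F, T]
r6 m[wind→φ3] = [T, T, T, T]
r7 m[φ0→cld] = [T, T, T, T]
r7 m[φ0→fog] = [T, T, T, T]
r7 m[φ1→cld] = [T, T, T, F]
r7 m[φ1→wind] = [T, T, T, T]
r7 m[φ2→cld] = [T, T, T, T]
r7 m[φ2→fog] = [T, F, T, T]
r7 m[φ3→fog] = [T, T, T, T]
r7 m[φ3→wind] = [F, T, F, T]
r7 m[φ4→cld] = [T, T, T, T]
r7 m[φ4→fog] = [T, T, T, T]
r7 m[φ5→cld] = [T, T, T, F]
r7 m[φ5→fog] = [T, T, T, T]
r7 m[cld→φ0] = [T, T, T, F]
r7 m[cld→φ1] = [T, T, T, F]
r7 m[cld→φ2] = [T, T, T, F]
r7 m[cld→φ4] = [T, T, T, F]
r7 m[cld→φ5] = [T, T, T, F]
r7 m[fog→φ0] = [T, F, T, T]
r7 m[fog→φ2] = [T, T, T, T]
r7 m[fog→φ3] = [T, F, T, T]
r7 m[fog→φ4] = [T, F, T, T]
r7 m[fog→φ5] = [T, F, T, T]
r7 m[wind→φ1] = [F, T, F, T]
r7 m[wind→φ3] = [T, T, T, T]
fixed point reached at round 7
messages reach a fixed point at round 7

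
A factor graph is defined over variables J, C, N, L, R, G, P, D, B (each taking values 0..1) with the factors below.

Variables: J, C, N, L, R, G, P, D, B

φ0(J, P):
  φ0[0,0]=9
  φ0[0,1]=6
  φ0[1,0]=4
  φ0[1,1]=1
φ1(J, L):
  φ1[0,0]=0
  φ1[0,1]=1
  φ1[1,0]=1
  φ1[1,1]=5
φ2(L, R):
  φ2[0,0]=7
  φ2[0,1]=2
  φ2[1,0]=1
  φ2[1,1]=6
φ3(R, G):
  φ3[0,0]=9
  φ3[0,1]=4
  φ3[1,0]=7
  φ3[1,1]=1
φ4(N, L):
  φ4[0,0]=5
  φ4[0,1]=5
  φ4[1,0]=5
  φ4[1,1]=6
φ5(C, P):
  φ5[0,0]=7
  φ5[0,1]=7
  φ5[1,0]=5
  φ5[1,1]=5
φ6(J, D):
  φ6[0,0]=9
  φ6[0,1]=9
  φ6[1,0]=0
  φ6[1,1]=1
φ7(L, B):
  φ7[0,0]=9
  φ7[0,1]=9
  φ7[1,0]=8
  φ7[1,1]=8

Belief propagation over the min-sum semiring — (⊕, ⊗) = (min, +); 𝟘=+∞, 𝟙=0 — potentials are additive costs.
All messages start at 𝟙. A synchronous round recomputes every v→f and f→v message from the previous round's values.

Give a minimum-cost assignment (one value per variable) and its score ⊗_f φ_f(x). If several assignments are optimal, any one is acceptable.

init: all messages = 𝟙 over 2 values
r1 m[φ0→J] = [6, 1]
r1 m[φ0→P] = [4, 1]
r1 m[φ1→J] = [0, 1]
r1 m[φ1→L] = [0, 1]
r1 m[φ2→L] = [2, 1]
r1 m[φ2→R] = [1, 2]
r1 m[φ3→R] = [4, 1]
r1 m[φ3→G] = [7, 1]
r1 m[φ4→N] = [5, 5]
r1 m[φ4→L] = [5, 5]
r1 m[φ5→C] = [7, 5]
r1 m[φ5→P] = [5, 5]
r1 m[φ6→J] = [9, 0]
r1 m[φ6→D] = [0, 1]
r1 m[φ7→L] = [9, 8]
r1 m[φ7→B] = [8, 8]
r1 m[J→φ0] = [0, 0]
r1 m[J→φ1] = [0, 0]
r1 m[J→φ6] = [0, 0]
r1 m[C→φ5] = [0, 0]
r1 m[N→φ4] = [0, 0]
r1 m[L→φ1] = [0, 0]
r1 m[L→φ2] = [0, 0]
r1 m[L→φ4] = [0, 0]
r1 m[L→φ7] = [0, 0]
r1 m[R→φ2] = [0, 0]
r1 m[R→φ3] = [0, 0]
r1 m[G→φ3] = [0, 0]
r1 m[P→φ0] = [0, 0]
r1 m[P→φ5] = [0, 0]
r1 m[D→φ6] = [0, 0]
r1 m[B→φ7] = [0, 0]
r2 m[φ0→J] = [6, 1]
r2 m[φ0→P] = [4, 1]
r2 m[φ1→J] = [0, 1]
r2 m[φ1→L] = [0, 1]
r2 m[φ2→L] = [2, 1]
r2 m[φ2→R] = [1, 2]
r2 m[φ3→R] = [4, 1]
r2 m[φ3→G] = [7, 1]
r2 m[φ4→N] = [5, 5]
r2 m[φ4→L] = [5, 5]
r2 m[φ5→C] = [7, 5]
r2 m[φ5→P] = [5, 5]
r2 m[φ6→J] = [9, 0]
r2 m[φ6→D] = [0, 1]
r2 m[φ7→L] = [9, 8]
r2 m[φ7→B] = [8, 8]
r2 m[J→φ0] = [9, 1]
r2 m[J→φ1] = [15, 1]
r2 m[J→φ6] = [6, 2]
r2 m[C→φ5] = [0, 0]
r2 m[N→φ4] = [0, 0]
r2 m[L→φ1] = [16, 14]
r2 m[L→φ2] = [14, 14]
r2 m[L→φ4] = [11, 10]
r2 m[L→φ7] = [7, 7]
r2 m[R→φ2] = [4, 1]
r2 m[R→φ3] = [1, 2]
r2 m[G→φ3] = [0, 0]
r2 m[P→φ0] = [5, 5]
r2 m[P→φ5] = [4, 1]
r2 m[D→φ6] = [0, 0]
r2 m[B→φ7] = [0, 0]
r3 m[φ0→J] = [11, 6]
r3 m[φ0→P] = [5, 2]
r3 m[φ1→J] = [15, 17]
r3 m[φ1→L] = [2, 6]
r3 m[φ2→L] = [3, 5]
r3 m[φ2→R] = [15, 16]
r3 m[φ3→R] = [4, 1]
r3 m[φ3→G] = [9, 3]
r3 m[φ4→N] = [15, 16]
r3 m[φ4→L] = [5, 5]
r3 m[φ5→C] = [8, 6]
r3 m[φ5→P] = [5, 5]
r3 m[φ6→J] = [9, 0]
r3 m[φ6→D] = [2, 3]
r3 m[φ7→L] = [9, 8]
r3 m[φ7→B] = [15, 15]
r3 m[J→φ0] = [9, 1]
r3 m[J→φ1] = [15, 1]
r3 m[J→φ6] = [6, 2]
r3 m[C→φ5] = [0, 0]
r3 m[N→φ4] = [0, 0]
r3 m[L→φ1] = [16, 14]
r3 m[L→φ2] = [14, 14]
r3 m[L→φ4] = [11, 10]
r3 m[L→φ7] = [7, 7]
r3 m[R→φ2] = [4, 1]
r3 m[R→φ3] = [1, 2]
r3 m[G→φ3] = [0, 0]
r3 m[P→φ0] = [5, 5]
r3 m[P→φ5] = [4, 1]
r3 m[D→φ6] = [0, 0]
r3 m[B→φ7] = [0, 0]
r4 m[φ0→J] = [11, 6]
r4 m[φ0→P] = [5, 2]
r4 m[φ1→J] = [15, 17]
r4 m[φ1→L] = [2, 6]
r4 m[φ2→L] = [3, 5]
r4 m[φ2→R] = [15, 16]
r4 m[φ3→R] = [4, 1]
r4 m[φ3→G] = [9, 3]
r4 m[φ4→N] = [15, 16]
r4 m[φ4→L] = [5, 5]
r4 m[φ5→C] = [8, 6]
r4 m[φ5→P] = [5, 5]
r4 m[φ6→J] = [9, 0]
r4 m[φ6→D] = [2, 3]
r4 m[φ7→L] = [9, 8]
r4 m[φ7→B] = [15, 15]
r4 m[J→φ0] = [24, 17]
r4 m[J→φ1] = [20, 6]
r4 m[J→φ6] = [26, 23]
r4 m[C→φ5] = [0, 0]
r4 m[N→φ4] = [0, 0]
r4 m[L→φ1] = [17, 18]
r4 m[L→φ2] = [16, 19]
r4 m[L→φ4] = [14, 19]
r4 m[L→φ7] = [10, 16]
r4 m[R→φ2] = [4, 1]
r4 m[R→φ3] = [15, 16]
r4 m[G→φ3] = [0, 0]
r4 m[P→φ0] = [5, 5]
r4 m[P→φ5] = [5, 2]
r4 m[D→φ6] = [0, 0]
r4 m[B→φ7] = [0, 0]
r5 m[φ0→J] = [11, 6]
r5 m[φ0→P] = [21, 18]
r5 m[φ1→J] = [17, 18]
r5 m[φ1→L] = [7, 11]
r5 m[φ2→L] = [3, 5]
r5 m[φ2→R] = [20, 18]
r5 m[φ3→R] = [4, 1]
r5 m[φ3→G] = [23, 17]
r5 m[φ4→N] = [19, 19]
r5 m[φ4→L] = [5, 5]
r5 m[φ5→C] = [9, 7]
r5 m[φ5→P] = [5, 5]
r5 m[φ6→J] = [9, 0]
r5 m[φ6→D] = [23, 24]
r5 m[φ7→L] = [9, 8]
r5 m[φ7→B] = [19, 19]
r5 m[J→φ0] = [24, 17]
r5 m[J→φ1] = [20, 6]
r5 m[J→φ6] = [26, 23]
r5 m[C→φ5] = [0, 0]
r5 m[N→φ4] = [0, 0]
r5 m[L→φ1] = [17, 18]
r5 m[L→φ2] = [16, 19]
r5 m[L→φ4] = [14, 19]
r5 m[L→φ7] = [10, 16]
r5 m[R→φ2] = [4, 1]
r5 m[R→φ3] = [15, 16]
r5 m[G→φ3] = [0, 0]
r5 m[P→φ0] = [5, 5]
r5 m[P→φ5] = [5, 2]
r5 m[D→φ6] = [0, 0]
r5 m[B→φ7] = [0, 0]
r6 m[φ0→J] = [11, 6]
r6 m[φ0→P] = [21, 18]
r6 m[φ1→J] = [17, 18]
r6 m[φ1→L] = [7, 11]
r6 m[φ2→L] = [3, 5]
r6 m[φ2→R] = [20, 18]
r6 m[φ3→R] = [4, 1]
r6 m[φ3→G] = [23, 17]
r6 m[φ4→N] = [19, 19]
r6 m[φ4→L] = [5, 5]
r6 m[φ5→C] = [9, 7]
r6 m[φ5→P] = [5, 5]
r6 m[φ6→J] = [9, 0]
r6 m[φ6→D] = [23, 24]
r6 m[φ7→L] = [9, 8]
r6 m[φ7→B] = [19, 19]
r6 m[J→φ0] = [26, 18]
r6 m[J→φ1] = [20, 6]
r6 m[J→φ6] = [28, 24]
r6 m[C→φ5] = [0, 0]
r6 m[N→φ4] = [0, 0]
r6 m[L→φ1] = [17, 18]
r6 m[L→φ2] = [21, 24]
r6 m[L→φ4] = [19, 24]
r6 m[L→φ7] = [15, 21]
r6 m[R→φ2] = [4, 1]
r6 m[R→φ3] = [20, 18]
r6 m[G→φ3] = [0, 0]
r6 m[P→φ0] = [5, 5]
r6 m[P→φ5] = [21, 18]
r6 m[D→φ6] = [0, 0]
r6 m[B→φ7] = [0, 0]
r7 m[φ0→J] = [11, 6]
r7 m[φ0→P] = [22, 19]
r7 m[φ1→J] = [17, 18]
r7 m[φ1→L] = [7, 11]
r7 m[φ2→L] = [3, 5]
r7 m[φ2→R] = [25, 23]
r7 m[φ3→R] = [4, 1]
r7 m[φ3→G] = [25, 19]
r7 m[φ4→N] = [24, 24]
r7 m[φ4→L] = [5, 5]
r7 m[φ5→C] = [25, 23]
r7 m[φ5→P] = [5, 5]
r7 m[φ6→J] = [9, 0]
r7 m[φ6→D] = [24, 25]
r7 m[φ7→L] = [9, 8]
r7 m[φ7→B] = [24, 24]
r7 m[J→φ0] = [26, 18]
r7 m[J→φ1] = [20, 6]
r7 m[J→φ6] = [28, 24]
r7 m[C→φ5] = [0, 0]
r7 m[N→φ4] = [0, 0]
r7 m[L→φ1] = [17, 18]
r7 m[L→φ2] = [21, 24]
r7 m[L→φ4] = [19, 24]
r7 m[L→φ7] = [15, 21]
r7 m[R→φ2] = [4, 1]
r7 m[R→φ3] = [20, 18]
r7 m[G→φ3] = [0, 0]
r7 m[P→φ0] = [5, 5]
r7 m[P→φ5] = [21, 18]
r7 m[D→φ6] = [0, 0]
r7 m[B→φ7] = [0, 0]
r8 m[φ0→J] = [11, 6]
r8 m[φ0→P] = [22, 19]
r8 m[φ1→J] = [17, 18]
r8 m[φ1→L] = [7, 11]
r8 m[φ2→L] = [3, 5]
r8 m[φ2→R] = [25, 23]
r8 m[φ3→R] = [4, 1]
r8 m[φ3→G] = [25, 19]
r8 m[φ4→N] = [24, 24]
r8 m[φ4→L] = [5, 5]
r8 m[φ5→C] = [25, 23]
r8 m[φ5→P] = [5, 5]
r8 m[φ6→J] = [9, 0]
r8 m[φ6→D] = [24, 25]
r8 m[φ7→L] = [9, 8]
r8 m[φ7→B] = [24, 24]
r8 m[J→φ0] = [26, 18]
r8 m[J→φ1] = [20, 6]
r8 m[J→φ6] = [28, 24]
r8 m[C→φ5] = [0, 0]
r8 m[N→φ4] = [0, 0]
r8 m[L→φ1] = [17, 18]
r8 m[L→φ2] = [21, 24]
r8 m[L→φ4] = [19, 24]
r8 m[L→φ7] = [15, 21]
r8 m[R→φ2] = [4, 1]
r8 m[R→φ3] = [25, 23]
r8 m[G→φ3] = [0, 0]
r8 m[P→φ0] = [5, 5]
r8 m[P→φ5] = [22, 19]
r8 m[D→φ6] = [0, 0]
r8 m[B→φ7] = [0, 0]
r9 m[φ0→J] = [11, 6]
r9 m[φ0→P] = [22, 19]
r9 m[φ1→J] = [17, 18]
r9 m[φ1→L] = [7, 11]
r9 m[φ2→L] = [3, 5]
r9 m[φ2→R] = [25, 23]
r9 m[φ3→R] = [4, 1]
r9 m[φ3→G] = [30, 24]
r9 m[φ4→N] = [24, 24]
r9 m[φ4→L] = [5, 5]
r9 m[φ5→C] = [26, 24]
r9 m[φ5→P] = [5, 5]
r9 m[φ6→J] = [9, 0]
r9 m[φ6→D] = [24, 25]
r9 m[φ7→L] = [9, 8]
r9 m[φ7→B] = [24, 24]
r9 m[J→φ0] = [26, 18]
r9 m[J→φ1] = [20, 6]
r9 m[J→φ6] = [28, 24]
r9 m[C→φ5] = [0, 0]
r9 m[N→φ4] = [0, 0]
r9 m[L→φ1] = [17, 18]
r9 m[L→φ2] = [21, 24]
r9 m[L→φ4] = [19, 24]
r9 m[L→φ7] = [15, 21]
r9 m[R→φ2] = [4, 1]
r9 m[R→φ3] = [25, 23]
r9 m[G→φ3] = [0, 0]
r9 m[P→φ0] = [5, 5]
r9 m[P→φ5] = [22, 19]
r9 m[D→φ6] = [0, 0]
r9 m[B→φ7] = [0, 0]
r10 m[φ0→J] = [11, 6]
r10 m[φ0→P] = [22, 19]
r10 m[φ1→J] = [17, 18]
r10 m[φ1→L] = [7, 11]
r10 m[φ2→L] = [3, 5]
r10 m[φ2→R] = [25, 23]
r10 m[φ3→R] = [4, 1]
r10 m[φ3→G] = [30, 24]
r10 m[φ4→N] = [24, 24]
r10 m[φ4→L] = [5, 5]
r10 m[φ5→C] = [26, 24]
r10 m[φ5→P] = [5, 5]
r10 m[φ6→J] = [9, 0]
r10 m[φ6→D] = [24, 25]
r10 m[φ7→L] = [9, 8]
r10 m[φ7→B] = [24, 24]
r10 m[J→φ0] = [26, 18]
r10 m[J→φ1] = [20, 6]
r10 m[J→φ6] = [28, 24]
r10 m[C→φ5] = [0, 0]
r10 m[N→φ4] = [0, 0]
r10 m[L→φ1] = [17, 18]
r10 m[L→φ2] = [21, 24]
r10 m[L→φ4] = [19, 24]
r10 m[L→φ7] = [15, 21]
r10 m[R→φ2] = [4, 1]
r10 m[R→φ3] = [25, 23]
r10 m[G→φ3] = [0, 0]
r10 m[P→φ0] = [5, 5]
r10 m[P→φ5] = [22, 19]
r10 m[D→φ6] = [0, 0]
r10 m[B→φ7] = [0, 0]
fixed point reached at round 10
traceback from J: (J=1, C=1, N=0, L=0, R=1, G=1, P=1, D=0, B=0), score=24

assignment: (J=1, C=1, N=0, L=0, R=1, G=1, P=1, D=0, B=0); score = 24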